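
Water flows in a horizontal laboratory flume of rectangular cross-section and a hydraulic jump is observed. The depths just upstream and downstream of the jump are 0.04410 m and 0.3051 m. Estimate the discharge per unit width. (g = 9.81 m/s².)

For a rectangular channel the momentum equation gives q² = ½·g·y₁·y₂·(y₁ + y₂) = ½×9.81×0.04410×0.3051×0.3492 = 0.02305.
q = √0.02305 = 0.1518 m²/s.

q = 0.1518 m²/s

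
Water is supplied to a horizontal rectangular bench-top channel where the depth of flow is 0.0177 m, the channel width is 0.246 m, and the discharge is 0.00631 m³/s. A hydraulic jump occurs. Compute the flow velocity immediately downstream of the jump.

V₂ = 0.326 m/s

q = Q/b = 0.00631/0.246 = 0.0257 m²/s; V₁ = q/y₁ = 1.45 m/s. Fr₁ = V₁/√(g·y₁) = 3.48.
Sequent-depth ratio: y₂/y₁ = ½[√(1 + 8Fr₁²) − 1] = ½[√97.76 − 1] = 4.44.
y₂ = 4.44 × 0.0177 = 0.0787 m.
V₂ = q/y₂ = 0.0257/0.0787 = 0.326 m/s.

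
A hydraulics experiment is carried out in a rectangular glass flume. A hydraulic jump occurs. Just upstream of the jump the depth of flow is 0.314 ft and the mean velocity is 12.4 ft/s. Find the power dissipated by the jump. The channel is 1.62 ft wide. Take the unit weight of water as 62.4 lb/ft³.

P = 0.734 hp

Fr₁ = V₁/√(g·y₁) = 12.4/√(32.2×0.314) = 3.90.
By Bélanger, y₂/y₁ = ½[√(1 + 8Fr₁²) − 1] = ½[√122.7 − 1] = 5.04.
y₂ = 5.04 × 0.314 = 1.58 ft.
q = V₁·y₁ = 12.4 × 0.314 = 3.89 ft²/s. V₂ = q/y₂ = 3.89/1.58 = 2.46 ft/s. E₁ = y₁ + V₁²/2g = 2.70 ft; E₂ = y₂ + V₂²/2g = 1.68 ft. ΔE = E₁ − E₂ = 1.03 ft.
Q = q·b = 3.89 × 1.62 = 6.31 cfs. P = γ·Q·ΔE/550 = 62.4 × 6.31 × 1.03 / 550 = 0.734 hp.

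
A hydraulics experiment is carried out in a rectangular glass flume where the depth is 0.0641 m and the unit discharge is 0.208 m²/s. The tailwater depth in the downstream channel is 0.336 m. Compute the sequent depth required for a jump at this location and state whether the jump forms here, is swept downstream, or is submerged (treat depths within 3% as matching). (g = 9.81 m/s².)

V₁ = q/y₁ = 0.208/0.0641 = 3.24 m/s. Fr₁ = V₁/√(g·y₁) = 3.24/√(9.81×0.0641) = 4.09.
Bélanger equation: y₂/y₁ = ½[√(1 + 8Fr₁²) − 1] = ½[√135.0 − 1] = 5.31.
y₂ = 5.31 × 0.0641 = 0.340 m.
Tailwater y_tw = 0.336 m: y_tw ≈ y₂, so the jump forms here.

y₂ = 0.340 m; the jump forms here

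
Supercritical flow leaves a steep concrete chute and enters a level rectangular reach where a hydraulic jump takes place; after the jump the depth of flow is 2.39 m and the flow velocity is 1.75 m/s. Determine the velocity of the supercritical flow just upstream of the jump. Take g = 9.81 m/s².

V₁ = 8.14 m/s

Fr₂ = V₂/√(g·y₂) = 1.75/√(9.81×2.39) = 0.361.
The Bélanger relation is symmetric: y₁/y₂ = ½[√(1 + 8Fr₂²) − 1] = ½[√2.045 − 1] = 0.215.
y₁ = 0.215 × 2.39 = 0.514 m.
V₁ = q/y₁ = 4.18/0.514 = 8.14 m/s.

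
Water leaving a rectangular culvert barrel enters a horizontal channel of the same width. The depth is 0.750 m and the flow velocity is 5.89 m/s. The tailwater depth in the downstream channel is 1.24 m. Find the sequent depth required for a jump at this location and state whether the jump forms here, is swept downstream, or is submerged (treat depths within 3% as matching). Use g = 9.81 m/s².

y₂ = 1.96 m; the jump is swept downstream

Fr₁ = V₁/√(g·y₁) = 5.89/√(9.81×0.750) = 2.17.
Bélanger equation: y₂/y₁ = ½[√(1 + 8Fr₁²) − 1] = ½[√38.72 − 1] = 2.61.
y₂ = 2.61 × 0.750 = 1.96 m.
Tailwater y_tw = 1.24 m: y_tw < y₂, so the jump is swept downstream.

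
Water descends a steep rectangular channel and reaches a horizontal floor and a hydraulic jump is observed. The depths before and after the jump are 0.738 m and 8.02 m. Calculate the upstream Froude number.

For a rectangular channel the momentum equation gives q² = ½·g·y₁·y₂·(y₁ + y₂) = ½×9.81×0.738×8.02×8.76 = 254.
q = √254 = 15.9 m²/s.
V₁ = q/y₁ = 21.6 m/s; Fr₁ = V₁/√(g·y₁) = 8.03.

Fr₁ = 8.03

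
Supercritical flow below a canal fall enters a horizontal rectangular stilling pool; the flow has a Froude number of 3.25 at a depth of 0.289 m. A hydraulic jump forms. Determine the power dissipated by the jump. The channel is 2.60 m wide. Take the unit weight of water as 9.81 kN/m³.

Fr₁ = 3.25 (given).
From the momentum equation for a rectangular channel, y₂/y₁ = ½[√(1 + 8Fr₁²) − 1] = ½[√85.50 − 1] = 4.12.
y₂ = 4.12 × 0.289 = 1.19 m.
Head loss: ΔE = (y₂ − y₁)³/(4y₁y₂) = (1.19 − 0.289)³/(4×0.289×1.19) = 0.735/1.38 = 0.534 m.
V₁ = Fr₁·√(g·y₁) = 3.25×√(9.81×0.289) = 5.47 m/s; q = V₁·y₁ = 1.58 m²/s. Q = q·b = 1.58 × 2.60 = 4.11 m³/s. P = γ·Q·ΔE = 9.81 × 4.11 × 0.534 = 21.5 kW.

P = 21.5 kW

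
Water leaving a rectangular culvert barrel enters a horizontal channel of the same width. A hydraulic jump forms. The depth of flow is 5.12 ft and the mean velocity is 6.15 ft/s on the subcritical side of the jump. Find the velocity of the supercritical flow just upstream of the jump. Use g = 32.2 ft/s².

V₁ = 18.0 ft/s

Fr₂ = V₂/√(g·y₂) = 6.15/√(32.2×5.12) = 0.479.
Applying the sequent-depth relation in reverse, y₁/y₂ = ½[√(1 + 8Fr₂²) − 1] = ½[√2.835 − 1] = 0.342.
y₁ = 0.342 × 5.12 = 1.75 ft.
V₁ = q/y₁ = 31.5/1.75 = 18.0 ft/s.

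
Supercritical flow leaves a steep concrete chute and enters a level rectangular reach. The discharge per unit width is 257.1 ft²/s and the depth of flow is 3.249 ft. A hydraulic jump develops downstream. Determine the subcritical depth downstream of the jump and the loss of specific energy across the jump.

V₁ = q/y₁ = 257.1/3.249 = 79.13 ft/s. Fr₁ = V₁/√(g·y₁) = 79.13/√(32.2×3.249) = 7.737.
By Bélanger, y₂/y₁ = ½[√(1 + 8Fr₁²) − 1] = ½[√479.84 − 1] = 10.45.
y₂ = 10.45 × 3.249 = 33.96 ft.
V₂ = q/y₂ = 257.1/33.96 = 7.571 ft/s. E₁ = y₁ + V₁²/2g = 100.5 ft; E₂ = y₂ + V₂²/2g = 34.85 ft. ΔE = E₁ − E₂ = 65.63 ft.

y₂ = 33.96 ft; ΔE = 65.63 ft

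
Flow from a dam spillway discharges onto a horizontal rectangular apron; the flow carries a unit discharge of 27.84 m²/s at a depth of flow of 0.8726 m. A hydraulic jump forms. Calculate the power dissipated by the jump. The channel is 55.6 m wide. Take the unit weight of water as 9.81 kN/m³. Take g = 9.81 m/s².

P = 599704 kW

V₁ = q/y₁ = 27.84/0.8726 = 31.90 m/s. Fr₁ = V₁/√(g·y₁) = 31.90/√(9.81×0.8726) = 10.90.
Sequent-depth ratio: y₂/y₁ = ½[√(1 + 8Fr₁²) − 1] = ½[√952.29 − 1] = 14.93.
y₂ = 14.93 × 0.8726 = 13.03 m.
Head loss: ΔE = (y₂ − y₁)³/(4y₁y₂) = (13.03 − 0.8726)³/(4×0.8726×13.03) = 1796/45.47 = 39.49 m.
Q = q·b = 27.84 × 55.6 = 1548 m³/s. P = γ·Q·ΔE = 9.81 × 1548 × 39.49 = 599704 kW.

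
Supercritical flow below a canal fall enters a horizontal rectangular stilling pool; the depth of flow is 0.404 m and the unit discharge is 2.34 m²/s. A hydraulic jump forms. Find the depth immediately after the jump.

y₂ = 1.47 m

V₁ = q/y₁ = 2.34/0.404 = 5.79 m/s. Fr₁ = V₁/√(g·y₁) = 5.79/√(9.81×0.404) = 2.91.
Bélanger equation: y₂/y₁ = ½[√(1 + 8Fr₁²) − 1] = ½[√68.72 − 1] = 3.64.
y₂ = 3.64 × 0.404 = 1.47 m.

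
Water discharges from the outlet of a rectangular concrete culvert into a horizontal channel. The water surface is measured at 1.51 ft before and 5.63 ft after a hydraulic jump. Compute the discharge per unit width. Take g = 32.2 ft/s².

q = 31.3 ft²/s

For a rectangular channel the momentum equation gives q² = ½·g·y₁·y₂·(y₁ + y₂) = ½×32.2×1.51×5.63×7.14 = 977.
q = √977 = 31.3 ft²/s.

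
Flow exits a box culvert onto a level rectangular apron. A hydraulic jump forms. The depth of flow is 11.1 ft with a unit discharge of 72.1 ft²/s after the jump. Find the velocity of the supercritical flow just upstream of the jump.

V₂ = q/y₂ = 72.1/11.1 = 6.50 ft/s; Fr₂ = V₂/√(g·y₂) = 0.344.
Since the conjugate-depth ratio holds either way, y₁/y₂ = ½[√(1 + 8Fr₂²) − 1] = ½[√1.944 − 1] = 0.197.
y₁ = 0.197 × 11.1 = 2.19 ft.
V₁ = q/y₁ = 72.1/2.19 = 32.9 ft/s.

V₁ = 32.9 ft/s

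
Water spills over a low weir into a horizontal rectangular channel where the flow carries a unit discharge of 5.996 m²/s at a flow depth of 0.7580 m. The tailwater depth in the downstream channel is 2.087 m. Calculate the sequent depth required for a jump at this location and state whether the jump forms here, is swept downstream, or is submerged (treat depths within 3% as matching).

y₂ = 2.754 m; the jump is swept downstream

V₁ = q/y₁ = 5.996/0.7580 = 7.910 m/s. Fr₁ = V₁/√(g·y₁) = 7.910/√(9.81×0.7580) = 2.901.
By Bélanger, y₂/y₁ = ½[√(1 + 8Fr₁²) − 1] = ½[√68.319 − 1] = 3.633.
y₂ = 3.633 × 0.7580 = 2.754 m.
Tailwater y_tw = 2.087 m: y_tw < y₂, so the jump is swept downstream.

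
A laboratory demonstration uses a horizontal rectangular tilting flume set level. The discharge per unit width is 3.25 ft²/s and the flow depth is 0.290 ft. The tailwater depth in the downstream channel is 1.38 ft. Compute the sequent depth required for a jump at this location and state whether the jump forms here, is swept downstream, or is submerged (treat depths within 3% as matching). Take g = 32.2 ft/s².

y₂ = 1.37 ft; the jump forms here

V₁ = q/y₁ = 3.25/0.290 = 11.2 ft/s. Fr₁ = V₁/√(g·y₁) = 11.2/√(32.2×0.290) = 3.67.
Conjugate-depth relation: y₂/y₁ = ½[√(1 + 8Fr₁²) − 1] = ½[√108.6 − 1] = 4.71.
y₂ = 4.71 × 0.290 = 1.37 ft.
Tailwater y_tw = 1.38 ft: y_tw ≈ y₂, so the jump forms here.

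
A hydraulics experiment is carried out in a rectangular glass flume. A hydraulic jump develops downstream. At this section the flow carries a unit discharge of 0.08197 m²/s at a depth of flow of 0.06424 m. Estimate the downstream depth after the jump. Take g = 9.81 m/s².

y₂ = 0.1174 m

V₁ = q/y₁ = 0.08197/0.06424 = 1.276 m/s. Fr₁ = V₁/√(g·y₁) = 1.276/√(9.81×0.06424) = 1.607.
From the momentum equation for a rectangular channel, y₂/y₁ = ½[√(1 + 8Fr₁²) − 1] = ½[√21.669 − 1] = 1.827.
y₂ = 1.827 × 0.06424 = 0.1174 m.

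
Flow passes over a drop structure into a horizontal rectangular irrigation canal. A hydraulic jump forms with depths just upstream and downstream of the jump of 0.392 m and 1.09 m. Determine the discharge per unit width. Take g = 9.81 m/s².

q = 1.76 m²/s

For a rectangular channel the momentum equation gives q² = ½·g·y₁·y₂·(y₁ + y₂) = ½×9.81×0.392×1.09×1.48 = 3.11.
q = √3.11 = 1.76 m²/s.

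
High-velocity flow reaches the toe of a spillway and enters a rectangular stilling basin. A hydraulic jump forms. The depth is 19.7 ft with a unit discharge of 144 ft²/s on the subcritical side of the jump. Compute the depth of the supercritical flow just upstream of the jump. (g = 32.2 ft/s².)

V₂ = q/y₂ = 144/19.7 = 7.31 ft/s; Fr₂ = V₂/√(g·y₂) = 0.290.
From the momentum equation (using Fr₂), y₁/y₂ = ½[√(1 + 8Fr₂²) − 1] = ½[√1.674 − 1] = 0.147.
y₁ = 0.147 × 19.7 = 2.89 ft.

y₁ = 2.89 ft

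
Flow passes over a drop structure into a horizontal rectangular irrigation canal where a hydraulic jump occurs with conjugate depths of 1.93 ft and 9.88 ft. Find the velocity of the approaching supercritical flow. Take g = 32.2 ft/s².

For a rectangular channel the momentum equation gives q² = ½·g·y₁·y₂·(y₁ + y₂) = ½×32.2×1.93×9.88×11.8 = 3626.
q = √3626 = 60.2 ft²/s.
V₁ = q/y₁ = 60.2/1.93 = 31.2 ft/s.

V₁ = 31.2 ft/s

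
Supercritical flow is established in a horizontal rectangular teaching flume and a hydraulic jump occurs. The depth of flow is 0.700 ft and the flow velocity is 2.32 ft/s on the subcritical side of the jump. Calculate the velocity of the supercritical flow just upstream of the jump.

V₁ = 6.57 ft/s

Fr₂ = V₂/√(g·y₂) = 2.32/√(32.2×0.700) = 0.489.
Since the conjugate-depth ratio holds either way, y₁/y₂ = ½[√(1 + 8Fr₂²) − 1] = ½[√2.910 − 1] = 0.353.
y₁ = 0.353 × 0.700 = 0.247 ft.
V₁ = q/y₁ = 1.62/0.247 = 6.57 ft/s.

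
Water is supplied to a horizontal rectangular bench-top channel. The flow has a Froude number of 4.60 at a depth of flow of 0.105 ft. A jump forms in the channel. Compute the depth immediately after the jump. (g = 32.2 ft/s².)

Fr₁ = 4.60 (given).
Conjugate-depth relation: y₂/y₁ = ½[√(1 + 8Fr₁²) − 1] = ½[√170.3 − 1] = 6.02.
y₂ = 6.02 × 0.105 = 0.633 ft.

y₂ = 0.633 ft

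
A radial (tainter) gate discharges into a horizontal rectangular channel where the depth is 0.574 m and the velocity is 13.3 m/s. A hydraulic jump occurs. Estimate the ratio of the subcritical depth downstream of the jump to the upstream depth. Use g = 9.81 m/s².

Fr₁ = V₁/√(g·y₁) = 13.3/√(9.81×0.574) = 5.60.
From the momentum equation for a rectangular channel, y₂/y₁ = ½[√(1 + 8Fr₁²) − 1] = ½[√252.3 − 1] = 7.44.

y₂/y₁ = 7.44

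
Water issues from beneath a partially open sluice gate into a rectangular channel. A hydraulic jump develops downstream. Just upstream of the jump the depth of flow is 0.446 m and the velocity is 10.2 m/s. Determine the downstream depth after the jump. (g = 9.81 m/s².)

Fr₁ = V₁/√(g·y₁) = 10.2/√(9.81×0.446) = 4.88.
By Bélanger, y₂/y₁ = ½[√(1 + 8Fr₁²) − 1] = ½[√191.2 − 1] = 6.41.
y₂ = 6.41 × 0.446 = 2.86 m.

y₂ = 2.86 m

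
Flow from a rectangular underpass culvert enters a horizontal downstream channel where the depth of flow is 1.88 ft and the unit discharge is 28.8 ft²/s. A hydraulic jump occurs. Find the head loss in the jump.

ΔE = 0.474 ft

V₁ = q/y₁ = 28.8/1.88 = 15.3 ft/s. Fr₁ = V₁/√(g·y₁) = 15.3/√(32.2×1.88) = 1.97.
Conjugate-depth relation: y₂/y₁ = ½[√(1 + 8Fr₁²) − 1] = ½[√32.01 − 1] = 2.33.
y₂ = 2.33 × 1.88 = 4.38 ft.
Head loss: ΔE = (y₂ − y₁)³/(4y₁y₂) = (4.38 − 1.88)³/(4×1.88×4.38) = 15.6/32.9 = 0.474 ft.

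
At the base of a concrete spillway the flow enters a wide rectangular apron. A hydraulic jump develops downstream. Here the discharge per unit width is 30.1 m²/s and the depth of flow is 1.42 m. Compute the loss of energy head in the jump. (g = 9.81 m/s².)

ΔE = 13.2 m

V₁ = q/y₁ = 30.1/1.42 = 21.2 m/s. Fr₁ = V₁/√(g·y₁) = 21.2/√(9.81×1.42) = 5.68.
Bélanger equation: y₂/y₁ = ½[√(1 + 8Fr₁²) − 1] = ½[√259.0 − 1] = 7.55.
y₂ = 7.55 × 1.42 = 10.7 m.
Head loss: ΔE = (y₂ − y₁)³/(4y₁y₂) = (10.7 − 1.42)³/(4×1.42×10.7) = 804/60.9 = 13.2 m.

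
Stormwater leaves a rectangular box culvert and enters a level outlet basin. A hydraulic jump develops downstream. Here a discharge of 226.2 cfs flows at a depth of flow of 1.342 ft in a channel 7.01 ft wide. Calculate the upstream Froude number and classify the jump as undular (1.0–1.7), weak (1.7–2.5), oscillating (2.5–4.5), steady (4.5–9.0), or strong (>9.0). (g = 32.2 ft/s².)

q = Q/b = 226.2/7.01 = 32.27 ft²/s; V₁ = q/y₁ = 24.04 ft/s. Fr₁ = V₁/√(g·y₁) = 3.658.
Fr₁ = 3.658 lies in the oscillating range.

Fr₁ = 3.658; oscillating jump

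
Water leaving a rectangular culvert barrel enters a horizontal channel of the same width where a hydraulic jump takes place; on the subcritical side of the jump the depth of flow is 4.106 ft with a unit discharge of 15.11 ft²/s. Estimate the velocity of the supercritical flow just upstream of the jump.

V₁ = 21.10 ft/s

V₂ = q/y₂ = 15.11/4.106 = 3.680 ft/s; Fr₂ = V₂/√(g·y₂) = 0.3200.
The Bélanger relation is symmetric: y₁/y₂ = ½[√(1 + 8Fr₂²) − 1] = ½[√1.8194 − 1] = 0.1744.
y₁ = 0.1744 × 4.106 = 0.7162 ft.
V₁ = q/y₁ = 15.11/0.7162 = 21.10 ft/s.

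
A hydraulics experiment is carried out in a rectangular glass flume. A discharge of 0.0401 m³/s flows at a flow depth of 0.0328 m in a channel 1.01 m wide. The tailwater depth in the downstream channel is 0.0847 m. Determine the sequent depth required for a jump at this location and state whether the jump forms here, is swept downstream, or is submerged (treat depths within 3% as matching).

y₂ = 0.0839 m; the jump forms here

q = Q/b = 0.0401/1.01 = 0.0397 m²/s; V₁ = q/y₁ = 1.21 m/s. Fr₁ = V₁/√(g·y₁) = 2.13.
Sequent-depth ratio: y₂/y₁ = ½[√(1 + 8Fr₁²) − 1] = ½[√37.43 − 1] = 2.56.
y₂ = 2.56 × 0.0328 = 0.0839 m.
Tailwater y_tw = 0.0847 m: y_tw ≈ y₂, so the jump forms here.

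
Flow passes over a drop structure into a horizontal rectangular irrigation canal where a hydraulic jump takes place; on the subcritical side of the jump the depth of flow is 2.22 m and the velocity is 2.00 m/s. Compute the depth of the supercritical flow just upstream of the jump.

Fr₂ = V₂/√(g·y₂) = 2.00/√(9.81×2.22) = 0.429.
Since the conjugate-depth ratio holds either way, y₁/y₂ = ½[√(1 + 8Fr₂²) − 1] = ½[√2.469 − 1] = 0.286.
y₁ = 0.286 × 2.22 = 0.634 m.

y₁ = 0.634 m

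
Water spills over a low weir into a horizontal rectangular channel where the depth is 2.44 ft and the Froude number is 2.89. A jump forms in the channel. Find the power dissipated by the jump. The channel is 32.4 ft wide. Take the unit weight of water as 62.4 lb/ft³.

Fr₁ = 2.89 (given).
Bélanger equation: y₂/y₁ = ½[√(1 + 8Fr₁²) − 1] = ½[√67.82 − 1] = 3.62.
y₂ = 3.62 × 2.44 = 8.83 ft.
Head loss: ΔE = (y₂ − y₁)³/(4y₁y₂) = (8.83 − 2.44)³/(4×2.44×8.83) = 261/86.1 = 3.02 ft.
V₁ = Fr₁·√(g·y₁) = 2.89×√(32.2×2.44) = 25.6 ft/s; q = V₁·y₁ = 62.5 ft²/s. Q = q·b = 62.5 × 32.4 = 2025 cfs. P = γ·Q·ΔE/550 = 62.4 × 2025 × 3.02 / 550 = 695 hp.

P = 695 hp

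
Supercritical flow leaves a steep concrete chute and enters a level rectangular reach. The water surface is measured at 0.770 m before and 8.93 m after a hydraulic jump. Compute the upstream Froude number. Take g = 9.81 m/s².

For a rectangular channel the momentum equation gives q² = ½·g·y₁·y₂·(y₁ + y₂) = ½×9.81×0.770×8.93×9.70 = 327.
q = √327 = 18.1 m²/s.
V₁ = q/y₁ = 23.5 m/s; Fr₁ = V₁/√(g·y₁) = 8.55.

Fr₁ = 8.55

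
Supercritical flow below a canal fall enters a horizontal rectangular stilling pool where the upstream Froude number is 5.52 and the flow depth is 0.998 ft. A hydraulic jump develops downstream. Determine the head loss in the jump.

ΔE = 8.61 ft

Fr₁ = 5.52 (given).
Conjugate-depth relation: y₂/y₁ = ½[√(1 + 8Fr₁²) − 1] = ½[√244.8 − 1] = 7.32.
y₂ = 7.32 × 0.998 = 7.31 ft.
V₁ = Fr₁·√(g·y₁) = 5.52×√(32.2×0.998) = 31.3 ft/s; q = V₁·y₁ = 31.2 ft²/s. V₂ = q/y₂ = 31.2/7.31 = 4.27 ft/s. E₁ = y₁ + V₁²/2g = 16.2 ft; E₂ = y₂ + V₂²/2g = 7.59 ft. ΔE = E₁ − E₂ = 8.61 ft.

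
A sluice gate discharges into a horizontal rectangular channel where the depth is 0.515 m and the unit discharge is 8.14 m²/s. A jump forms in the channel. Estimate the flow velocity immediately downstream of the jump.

V₂ = 1.67 m/s

V₁ = q/y₁ = 8.14/0.515 = 15.8 m/s. Fr₁ = V₁/√(g·y₁) = 15.8/√(9.81×0.515) = 7.03.
From the momentum equation for a rectangular channel, y₂/y₁ = ½[√(1 + 8Fr₁²) − 1] = ½[√396.6 − 1] = 9.46.
y₂ = 9.46 × 0.515 = 4.87 m.
V₂ = q/y₂ = 8.14/4.87 = 1.67 m/s.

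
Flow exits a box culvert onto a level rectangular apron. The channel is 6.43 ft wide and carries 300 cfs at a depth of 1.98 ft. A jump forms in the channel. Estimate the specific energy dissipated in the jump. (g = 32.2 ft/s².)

q = Q/b = 300/6.43 = 46.7 ft²/s; V₁ = q/y₁ = 23.6 ft/s. Fr₁ = V₁/√(g·y₁) = 2.95.
By Bélanger, y₂/y₁ = ½[√(1 + 8Fr₁²) − 1] = ½[√70.67 − 1] = 3.70.
y₂ = 3.70 × 1.98 = 7.33 ft.
Head loss: ΔE = (y₂ − y₁)³/(4y₁y₂) = (7.33 − 1.98)³/(4×1.98×7.33) = 153/58.1 = 2.64 ft.

ΔE = 2.64 ft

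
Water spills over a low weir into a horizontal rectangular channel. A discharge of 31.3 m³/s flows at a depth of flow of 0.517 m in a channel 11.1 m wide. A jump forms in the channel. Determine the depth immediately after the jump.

q = Q/b = 31.3/11.1 = 2.82 m²/s; V₁ = q/y₁ = 5.45 m/s. Fr₁ = V₁/√(g·y₁) = 2.42.
By Bélanger, y₂/y₁ = ½[√(1 + 8Fr₁²) − 1] = ½[√47.92 − 1] = 2.96.
y₂ = 2.96 × 0.517 = 1.53 m.

y₂ = 1.53 m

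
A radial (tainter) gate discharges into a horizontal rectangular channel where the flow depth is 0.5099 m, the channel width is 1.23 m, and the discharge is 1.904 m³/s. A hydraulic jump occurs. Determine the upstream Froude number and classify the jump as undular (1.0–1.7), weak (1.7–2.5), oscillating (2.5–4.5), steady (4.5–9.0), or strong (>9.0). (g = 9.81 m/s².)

Fr₁ = 1.357; undular jump

q = Q/b = 1.904/1.23 = 1.548 m²/s; V₁ = q/y₁ = 3.036 m/s. Fr₁ = V₁/√(g·y₁) = 1.357.
Fr₁ = 1.357 lies in the undular range.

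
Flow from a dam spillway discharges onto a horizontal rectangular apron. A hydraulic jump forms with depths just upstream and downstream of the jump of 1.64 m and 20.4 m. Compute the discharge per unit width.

q = 60.1 m²/s

For a rectangular channel the momentum equation gives q² = ½·g·y₁·y₂·(y₁ + y₂) = ½×9.81×1.64×20.4×22.0 = 3617.
q = √3617 = 60.1 m²/s.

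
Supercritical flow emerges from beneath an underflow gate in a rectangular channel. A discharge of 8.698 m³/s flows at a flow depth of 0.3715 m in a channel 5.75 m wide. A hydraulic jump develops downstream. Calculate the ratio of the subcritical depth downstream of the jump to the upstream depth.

y₂/y₁ = 2.558

q = Q/b = 8.698/5.75 = 1.513 m²/s; V₁ = q/y₁ = 4.072 m/s. Fr₁ = V₁/√(g·y₁) = 2.133.
Bélanger equation: y₂/y₁ = ½[√(1 + 8Fr₁²) − 1] = ½[√37.395 − 1] = 2.558.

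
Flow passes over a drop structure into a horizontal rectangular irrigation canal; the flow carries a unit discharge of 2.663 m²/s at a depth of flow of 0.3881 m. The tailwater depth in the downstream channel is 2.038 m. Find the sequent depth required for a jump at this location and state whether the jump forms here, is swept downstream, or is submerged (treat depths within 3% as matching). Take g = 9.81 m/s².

y₂ = 1.746 m; the jump is submerged

V₁ = q/y₁ = 2.663/0.3881 = 6.862 m/s. Fr₁ = V₁/√(g·y₁) = 6.862/√(9.81×0.3881) = 3.517.
Bélanger equation: y₂/y₁ = ½[√(1 + 8Fr₁²) − 1] = ½[√99.931 − 1] = 4.498.
y₂ = 4.498 × 0.3881 = 1.746 m.
Tailwater y_tw = 2.038 m: y_tw > y₂, so the jump is submerged.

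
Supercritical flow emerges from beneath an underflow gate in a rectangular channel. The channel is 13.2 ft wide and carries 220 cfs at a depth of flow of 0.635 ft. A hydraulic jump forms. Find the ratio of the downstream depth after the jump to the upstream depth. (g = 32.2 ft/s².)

q = Q/b = 220/13.2 = 16.7 ft²/s; V₁ = q/y₁ = 26.2 ft/s. Fr₁ = V₁/√(g·y₁) = 5.80.
Bélanger equation: y₂/y₁ = ½[√(1 + 8Fr₁²) − 1] = ½[√270.5 − 1] = 7.72.

y₂/y₁ = 7.72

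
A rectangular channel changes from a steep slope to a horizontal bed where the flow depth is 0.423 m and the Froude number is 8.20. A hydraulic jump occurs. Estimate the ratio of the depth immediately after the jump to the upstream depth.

y₂/y₁ = 11.1

Fr₁ = 8.20 (given).
Bélanger equation: y₂/y₁ = ½[√(1 + 8Fr₁²) − 1] = ½[√538.9 − 1] = 11.1.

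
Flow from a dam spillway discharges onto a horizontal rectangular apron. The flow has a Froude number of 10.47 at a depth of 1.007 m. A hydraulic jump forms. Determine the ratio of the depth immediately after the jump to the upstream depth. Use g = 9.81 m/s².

y₂/y₁ = 14.32

Fr₁ = 10.47 (given).
From the momentum equation for a rectangular channel, y₂/y₁ = ½[√(1 + 8Fr₁²) − 1] = ½[√877.97 − 1] = 14.32.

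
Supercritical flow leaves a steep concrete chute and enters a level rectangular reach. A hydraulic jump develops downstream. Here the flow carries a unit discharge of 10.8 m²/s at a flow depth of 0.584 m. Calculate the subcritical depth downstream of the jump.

y₂ = 6.10 m

V₁ = q/y₁ = 10.8/0.584 = 18.5 m/s. Fr₁ = V₁/√(g·y₁) = 18.5/√(9.81×0.584) = 7.73.
By Bélanger, y₂/y₁ = ½[√(1 + 8Fr₁²) − 1] = ½[√478.6 − 1] = 10.4.
y₂ = 10.4 × 0.584 = 6.10 m.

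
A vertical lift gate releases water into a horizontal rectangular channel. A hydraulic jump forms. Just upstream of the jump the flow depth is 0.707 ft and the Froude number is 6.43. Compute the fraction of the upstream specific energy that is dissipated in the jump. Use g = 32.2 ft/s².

Fr₁ = 6.43 (given).
Sequent-depth ratio: y₂/y₁ = ½[√(1 + 8Fr₁²) − 1] = ½[√331.8 − 1] = 8.61.
y₂ = 8.61 × 0.707 = 6.09 ft.
E₁ = y₁(1 + Fr₁²/2) = 0.707×(1 + 6.43²/2) = 15.3 ft. ΔE = (y₂ − y₁)³/(4y₁y₂) = 9.04 ft. ΔE/E₁ = 9.04/15.3 = 0.590.

ΔE/E₁ = 0.590 (59.0%)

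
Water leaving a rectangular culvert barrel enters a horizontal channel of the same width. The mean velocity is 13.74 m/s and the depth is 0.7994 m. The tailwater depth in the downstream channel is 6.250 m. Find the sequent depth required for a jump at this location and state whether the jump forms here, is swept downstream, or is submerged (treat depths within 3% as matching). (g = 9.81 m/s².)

y₂ = 5.162 m; the jump is submerged

Fr₁ = V₁/√(g·y₁) = 13.74/√(9.81×0.7994) = 4.906.
From the momentum equation for a rectangular channel, y₂/y₁ = ½[√(1 + 8Fr₁²) − 1] = ½[√193.59 − 1] = 6.457.
y₂ = 6.457 × 0.7994 = 5.162 m.
Tailwater y_tw = 6.250 m: y_tw > y₂, so the jump is submerged.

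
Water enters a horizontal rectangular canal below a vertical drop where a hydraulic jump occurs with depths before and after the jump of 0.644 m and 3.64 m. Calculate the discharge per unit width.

For a rectangular channel the momentum equation gives q² = ½·g·y₁·y₂·(y₁ + y₂) = ½×9.81×0.644×3.64×4.28 = 49.3.
q = √49.3 = 7.02 m²/s.

q = 7.02 m²/s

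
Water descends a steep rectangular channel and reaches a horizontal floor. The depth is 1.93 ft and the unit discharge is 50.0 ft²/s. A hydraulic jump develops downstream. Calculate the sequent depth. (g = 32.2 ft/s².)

V₁ = q/y₁ = 50.0/1.93 = 25.9 ft/s. Fr₁ = V₁/√(g·y₁) = 25.9/√(32.2×1.93) = 3.29.
By Bélanger, y₂/y₁ = ½[√(1 + 8Fr₁²) − 1] = ½[√87.40 − 1] = 4.17.
y₂ = 4.17 × 1.93 = 8.06 ft.

y₂ = 8.06 ft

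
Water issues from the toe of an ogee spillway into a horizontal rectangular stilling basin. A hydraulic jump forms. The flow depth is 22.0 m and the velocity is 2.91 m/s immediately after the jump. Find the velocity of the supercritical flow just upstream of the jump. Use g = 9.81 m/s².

V₁ = 39.8 m/s

Fr₂ = V₂/√(g·y₂) = 2.91/√(9.81×22.0) = 0.198.
From the momentum equation (using Fr₂), y₁/y₂ = ½[√(1 + 8Fr₂²) − 1] = ½[√1.314 − 1] = 0.0731.
y₁ = 0.0731 × 22.0 = 1.61 m.
V₁ = q/y₁ = 64.0/1.61 = 39.8 m/s.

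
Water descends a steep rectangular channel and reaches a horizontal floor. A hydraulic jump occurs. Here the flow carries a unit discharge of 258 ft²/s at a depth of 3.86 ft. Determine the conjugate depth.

V₁ = q/y₁ = 258/3.86 = 66.8 ft/s. Fr₁ = V₁/√(g·y₁) = 66.8/√(32.2×3.86) = 6.00.
Sequent-depth ratio: y₂/y₁ = ½[√(1 + 8Fr₁²) − 1] = ½[√288.5 − 1] = 7.99.
y₂ = 7.99 × 3.86 = 30.9 ft.

y₂ = 30.9 ft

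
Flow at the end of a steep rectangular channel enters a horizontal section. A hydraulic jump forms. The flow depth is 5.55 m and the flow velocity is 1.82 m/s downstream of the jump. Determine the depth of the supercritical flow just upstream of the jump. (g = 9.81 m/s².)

y₁ = 0.609 m

Fr₂ = V₂/√(g·y₂) = 1.82/√(9.81×5.55) = 0.247.
From the momentum equation (using Fr₂), y₁/y₂ = ½[√(1 + 8Fr₂²) − 1] = ½[√1.487 − 1] = 0.110.
y₁ = 0.110 × 5.55 = 0.609 m.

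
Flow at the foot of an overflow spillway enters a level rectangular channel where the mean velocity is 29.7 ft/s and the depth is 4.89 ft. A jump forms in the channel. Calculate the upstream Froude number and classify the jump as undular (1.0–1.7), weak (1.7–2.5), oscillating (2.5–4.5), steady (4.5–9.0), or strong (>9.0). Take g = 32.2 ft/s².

Fr₁ = 2.37; weak jump

Fr₁ = V₁/√(g·y₁) = 29.7/√(32.2×4.89) = 2.37.
Fr₁ = 2.37 lies in the weak range.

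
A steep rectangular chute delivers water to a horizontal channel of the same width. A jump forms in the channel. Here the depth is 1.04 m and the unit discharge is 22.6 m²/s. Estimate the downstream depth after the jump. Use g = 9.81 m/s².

y₂ = 9.50 m

V₁ = q/y₁ = 22.6/1.04 = 21.7 m/s. Fr₁ = V₁/√(g·y₁) = 21.7/√(9.81×1.04) = 6.80.
Conjugate-depth relation: y₂/y₁ = ½[√(1 + 8Fr₁²) − 1] = ½[√371.3 − 1] = 9.13.
y₂ = 9.13 × 1.04 = 9.50 m.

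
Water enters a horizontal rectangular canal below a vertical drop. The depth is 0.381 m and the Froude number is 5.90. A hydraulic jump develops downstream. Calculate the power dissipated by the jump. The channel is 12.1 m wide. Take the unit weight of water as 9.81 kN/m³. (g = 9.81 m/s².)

P = 2017 kW

Fr₁ = 5.90 (given).
Sequent-depth ratio: y₂/y₁ = ½[√(1 + 8Fr₁²) − 1] = ½[√279.5 − 1] = 7.86.
y₂ = 7.86 × 0.381 = 2.99 m.
Head loss: ΔE = (y₂ − y₁)³/(4y₁y₂) = (2.99 − 0.381)³/(4×0.381×2.99) = 17.8/4.56 = 3.91 m.
V₁ = Fr₁·√(g·y₁) = 5.90×√(9.81×0.381) = 11.4 m/s; q = V₁·y₁ = 4.35 m²/s. Q = q·b = 4.35 × 12.1 = 52.6 m³/s. P = γ·Q·ΔE = 9.81 × 52.6 × 3.91 = 2017 kW.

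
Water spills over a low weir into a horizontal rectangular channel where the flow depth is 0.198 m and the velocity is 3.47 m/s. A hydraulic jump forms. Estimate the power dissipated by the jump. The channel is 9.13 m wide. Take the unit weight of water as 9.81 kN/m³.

P = 8.67 kW

Fr₁ = V₁/√(g·y₁) = 3.47/√(9.81×0.198) = 2.49.
By Bélanger, y₂/y₁ = ½[√(1 + 8Fr₁²) − 1] = ½[√50.59 − 1] = 3.06.
y₂ = 3.06 × 0.198 = 0.605 m.
Head loss: ΔE = (y₂ − y₁)³/(4y₁y₂) = (0.605 − 0.198)³/(4×0.198×0.605) = 0.0675/0.479 = 0.141 m.
q = V₁·y₁ = 3.47 × 0.198 = 0.687 m²/s. Q = q·b = 0.687 × 9.13 = 6.27 m³/s. P = γ·Q·ΔE = 9.81 × 6.27 × 0.141 = 8.67 kW.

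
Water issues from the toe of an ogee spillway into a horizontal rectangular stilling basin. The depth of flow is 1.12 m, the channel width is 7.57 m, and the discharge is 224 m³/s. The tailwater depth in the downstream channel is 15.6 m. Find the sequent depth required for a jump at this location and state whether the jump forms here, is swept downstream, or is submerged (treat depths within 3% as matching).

y₂ = 12.1 m; the jump is submerged

q = Q/b = 224/7.57 = 29.6 m²/s; V₁ = q/y₁ = 26.4 m/s. Fr₁ = V₁/√(g·y₁) = 7.97.
Conjugate-depth relation: y₂/y₁ = ½[√(1 + 8Fr₁²) − 1] = ½[√509.2 − 1] = 10.8.
y₂ = 10.8 × 1.12 = 12.1 m.
Tailwater y_tw = 15.6 m: y_tw > y₂, so the jump is submerged.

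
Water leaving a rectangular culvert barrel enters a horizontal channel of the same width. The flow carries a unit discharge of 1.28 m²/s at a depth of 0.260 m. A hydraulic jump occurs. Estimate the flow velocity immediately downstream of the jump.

V₁ = q/y₁ = 1.28/0.260 = 4.92 m/s. Fr₁ = V₁/√(g·y₁) = 4.92/√(9.81×0.260) = 3.08.
Sequent-depth ratio: y₂/y₁ = ½[√(1 + 8Fr₁²) − 1] = ½[√77.02 − 1] = 3.89.
y₂ = 3.89 × 0.260 = 1.01 m.
V₂ = q/y₂ = 1.28/1.01 = 1.27 m/s.

V₂ = 1.27 m/s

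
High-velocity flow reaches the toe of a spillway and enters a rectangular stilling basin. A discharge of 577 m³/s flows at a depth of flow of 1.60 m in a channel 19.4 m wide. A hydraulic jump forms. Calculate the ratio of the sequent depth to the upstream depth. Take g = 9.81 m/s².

q = Q/b = 577/19.4 = 29.7 m²/s; V₁ = q/y₁ = 18.6 m/s. Fr₁ = V₁/√(g·y₁) = 4.69.
By Bélanger, y₂/y₁ = ½[√(1 + 8Fr₁²) − 1] = ½[√177.1 − 1] = 6.15.

y₂/y₁ = 6.15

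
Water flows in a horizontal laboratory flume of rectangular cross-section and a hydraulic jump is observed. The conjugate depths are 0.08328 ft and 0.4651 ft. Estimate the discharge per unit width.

q = 0.5848 ft²/s

For a rectangular channel the momentum equation gives q² = ½·g·y₁·y₂·(y₁ + y₂) = ½×32.2×0.08328×0.4651×0.5484 = 0.3420.
q = √0.3420 = 0.5848 ft²/s.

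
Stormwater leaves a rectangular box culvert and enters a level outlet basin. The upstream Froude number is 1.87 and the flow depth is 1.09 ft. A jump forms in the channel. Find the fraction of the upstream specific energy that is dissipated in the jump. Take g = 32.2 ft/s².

ΔE/E₁ = 0.0702 (7.02%)

Fr₁ = 1.87 (given).
Bélanger equation: y₂/y₁ = ½[√(1 + 8Fr₁²) − 1] = ½[√28.98 − 1] = 2.19.
y₂ = 2.19 × 1.09 = 2.39 ft.
E₁ = y₁(1 + Fr₁²/2) = 1.09×(1 + 1.87²/2) = 3.00 ft. ΔE = (y₂ − y₁)³/(4y₁y₂) = 0.210 ft. ΔE/E₁ = 0.210/3.00 = 0.0702.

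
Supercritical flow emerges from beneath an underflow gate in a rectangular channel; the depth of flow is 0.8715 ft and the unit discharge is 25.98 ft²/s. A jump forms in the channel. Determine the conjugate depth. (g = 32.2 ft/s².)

V₁ = q/y₁ = 25.98/0.8715 = 29.81 ft/s. Fr₁ = V₁/√(g·y₁) = 29.81/√(32.2×0.8715) = 5.627.
By Bélanger, y₂/y₁ = ½[√(1 + 8Fr₁²) − 1] = ½[√254.34 − 1] = 7.474.
y₂ = 7.474 × 0.8715 = 6.514 ft.

y₂ = 6.514 ft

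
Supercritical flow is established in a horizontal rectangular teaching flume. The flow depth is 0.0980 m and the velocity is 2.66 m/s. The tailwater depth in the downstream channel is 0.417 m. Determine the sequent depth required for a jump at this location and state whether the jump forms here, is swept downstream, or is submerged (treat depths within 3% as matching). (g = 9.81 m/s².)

Fr₁ = V₁/√(g·y₁) = 2.66/√(9.81×0.0980) = 2.71.
By Bélanger, y₂/y₁ = ½[√(1 + 8Fr₁²) − 1] = ½[√59.88 − 1] = 3.37.
y₂ = 3.37 × 0.0980 = 0.330 m.
Tailwater y_tw = 0.417 m: y_tw > y₂, so the jump is submerged.

y₂ = 0.330 m; the jump is submerged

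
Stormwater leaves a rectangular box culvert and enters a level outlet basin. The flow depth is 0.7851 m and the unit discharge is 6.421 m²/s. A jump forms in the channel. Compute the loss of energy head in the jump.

V₁ = q/y₁ = 6.421/0.7851 = 8.179 m/s. Fr₁ = V₁/√(g·y₁) = 8.179/√(9.81×0.7851) = 2.947.
By Bélanger, y₂/y₁ = ½[√(1 + 8Fr₁²) − 1] = ½[√70.479 − 1] = 3.698.
y₂ = 3.698 × 0.7851 = 2.903 m.
Head loss: ΔE = (y₂ − y₁)³/(4y₁y₂) = (2.903 − 0.7851)³/(4×0.7851×2.903) = 9.499/9.116 = 1.042 m.

ΔE = 1.042 m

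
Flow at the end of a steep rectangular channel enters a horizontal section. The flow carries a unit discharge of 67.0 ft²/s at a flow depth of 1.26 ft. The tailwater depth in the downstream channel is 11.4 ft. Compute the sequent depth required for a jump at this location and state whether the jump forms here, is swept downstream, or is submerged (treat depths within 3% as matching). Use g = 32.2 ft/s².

y₂ = 14.3 ft; the jump is swept downstream

V₁ = q/y₁ = 67.0/1.26 = 53.2 ft/s. Fr₁ = V₁/√(g·y₁) = 53.2/√(32.2×1.26) = 8.35.
Bélanger equation: y₂/y₁ = ½[√(1 + 8Fr₁²) − 1] = ½[√558.5 − 1] = 11.3.
y₂ = 11.3 × 1.26 = 14.3 ft.
Tailwater y_tw = 11.4 ft: y_tw < y₂, so the jump is swept downstream.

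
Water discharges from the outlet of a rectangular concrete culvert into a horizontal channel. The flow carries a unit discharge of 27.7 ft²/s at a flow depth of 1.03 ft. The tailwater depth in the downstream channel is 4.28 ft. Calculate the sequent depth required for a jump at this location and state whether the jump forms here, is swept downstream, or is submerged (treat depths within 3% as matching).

V₁ = q/y₁ = 27.7/1.03 = 26.9 ft/s. Fr₁ = V₁/√(g·y₁) = 26.9/√(32.2×1.03) = 4.67.
Bélanger equation: y₂/y₁ = ½[√(1 + 8Fr₁²) − 1] = ½[√175.5 − 1] = 6.12.
y₂ = 6.12 × 1.03 = 6.31 ft.
Tailwater y_tw = 4.28 ft: y_tw < y₂, so the jump is swept downstream.

y₂ = 6.31 ft; the jump is swept downstream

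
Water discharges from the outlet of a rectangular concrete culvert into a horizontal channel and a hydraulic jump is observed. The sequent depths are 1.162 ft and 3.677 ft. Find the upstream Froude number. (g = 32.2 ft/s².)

For a rectangular channel the momentum equation gives q² = ½·g·y₁·y₂·(y₁ + y₂) = ½×32.2×1.162×3.677×4.839 = 332.9.
q = √332.9 = 18.24 ft²/s.
V₁ = q/y₁ = 15.70 ft/s; Fr₁ = V₁/√(g·y₁) = 2.567.

Fr₁ = 2.567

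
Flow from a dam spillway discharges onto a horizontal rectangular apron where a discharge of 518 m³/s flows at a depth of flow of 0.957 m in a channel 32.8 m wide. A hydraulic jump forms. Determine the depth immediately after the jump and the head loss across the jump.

y₂ = 6.83 m; ΔE = 7.74 m

q = Q/b = 518/32.8 = 15.8 m²/s; V₁ = q/y₁ = 16.5 m/s. Fr₁ = V₁/√(g·y₁) = 5.39.
Sequent-depth ratio: y₂/y₁ = ½[√(1 + 8Fr₁²) − 1] = ½[√233.1 − 1] = 7.13.
y₂ = 7.13 × 0.957 = 6.83 m.
Head loss: ΔE = (y₂ − y₁)³/(4y₁y₂) = (6.83 − 0.957)³/(4×0.957×6.83) = 202/26.1 = 7.74 m.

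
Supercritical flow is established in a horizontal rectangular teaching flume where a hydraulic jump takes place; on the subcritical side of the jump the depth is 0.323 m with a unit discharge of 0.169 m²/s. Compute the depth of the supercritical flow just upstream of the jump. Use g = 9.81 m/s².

V₂ = q/y₂ = 0.169/0.323 = 0.523 m/s; Fr₂ = V₂/√(g·y₂) = 0.294.
Applying the sequent-depth relation in reverse, y₁/y₂ = ½[√(1 + 8Fr₂²) − 1] = ½[√1.691 − 1] = 0.150.
y₁ = 0.150 × 0.323 = 0.0485 m.

y₁ = 0.0485 m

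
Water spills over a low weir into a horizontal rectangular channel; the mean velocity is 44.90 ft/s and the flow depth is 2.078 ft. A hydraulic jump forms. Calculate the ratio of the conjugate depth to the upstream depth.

y₂/y₁ = 7.279

Fr₁ = V₁/√(g·y₁) = 44.90/√(32.2×2.078) = 5.489.
From the momentum equation for a rectangular channel, y₂/y₁ = ½[√(1 + 8Fr₁²) − 1] = ½[√242.04 − 1] = 7.279.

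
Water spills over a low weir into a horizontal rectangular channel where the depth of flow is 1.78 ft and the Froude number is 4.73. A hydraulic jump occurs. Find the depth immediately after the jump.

y₂ = 11.1 ft

Fr₁ = 4.73 (given).
From the momentum equation for a rectangular channel, y₂/y₁ = ½[√(1 + 8Fr₁²) − 1] = ½[√180.0 − 1] = 6.21.
y₂ = 6.21 × 1.78 = 11.1 ft.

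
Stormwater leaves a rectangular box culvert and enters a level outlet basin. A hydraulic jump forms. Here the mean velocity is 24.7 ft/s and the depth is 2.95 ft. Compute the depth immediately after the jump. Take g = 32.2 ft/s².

Fr₁ = V₁/√(g·y₁) = 24.7/√(32.2×2.95) = 2.53.
Sequent-depth ratio: y₂/y₁ = ½[√(1 + 8Fr₁²) − 1] = ½[√52.38 − 1] = 3.12.
y₂ = 3.12 × 2.95 = 9.20 ft.

y₂ = 9.20 ft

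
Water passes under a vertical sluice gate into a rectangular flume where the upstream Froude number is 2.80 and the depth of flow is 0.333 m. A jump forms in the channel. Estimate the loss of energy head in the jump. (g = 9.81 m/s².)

ΔE = 0.369 m

Fr₁ = 2.80 (given).
Sequent-depth ratio: y₂/y₁ = ½[√(1 + 8Fr₁²) − 1] = ½[√63.72 − 1] = 3.49.
y₂ = 3.49 × 0.333 = 1.16 m.
Head loss: ΔE = (y₂ − y₁)³/(4y₁y₂) = (1.16 − 0.333)³/(4×0.333×1.16) = 0.571/1.55 = 0.369 m.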